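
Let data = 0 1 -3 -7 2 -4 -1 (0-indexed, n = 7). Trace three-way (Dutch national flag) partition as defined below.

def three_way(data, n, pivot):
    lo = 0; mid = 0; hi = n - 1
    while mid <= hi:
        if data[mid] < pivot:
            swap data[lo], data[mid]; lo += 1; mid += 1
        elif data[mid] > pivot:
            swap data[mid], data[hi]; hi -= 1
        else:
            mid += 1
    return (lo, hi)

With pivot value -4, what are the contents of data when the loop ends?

pivot = -4; lo=0, mid=0, hi=6
data[mid]=0>-4: swap data[0],data[6]; hi=5 → -1 1 -3 -7 2 -4 0
data[mid]=-1>-4: swap data[0],data[5]; hi=4 → -4 1 -3 -7 2 -1 0
data[mid]=-4=-4: mid=1
data[mid]=1>-4: swap data[1],data[4]; hi=3 → -4 2 -3 -7 1 -1 0
data[mid]=2>-4: swap data[1],data[3]; hi=2 → -4 -7 -3 2 1 -1 0
data[mid]=-7<-4: swap data[0],data[1]; lo=1,mid=2 → -7 -4 -3 2 1 -1 0
data[mid]=-3>-4: swap data[2],data[2]; hi=1 → -7 -4 -3 2 1 -1 0
end: lo=1, hi=1; data = -7 -4 -3 2 1 -1 0

-7 -4 -3 2 1 -1 0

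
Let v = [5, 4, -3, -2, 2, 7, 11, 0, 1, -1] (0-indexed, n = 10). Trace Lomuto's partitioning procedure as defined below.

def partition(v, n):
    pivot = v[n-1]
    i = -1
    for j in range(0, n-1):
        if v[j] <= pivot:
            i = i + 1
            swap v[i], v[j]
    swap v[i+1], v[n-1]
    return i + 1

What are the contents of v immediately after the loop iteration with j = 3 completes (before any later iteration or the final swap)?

pivot=-1, i=-1
j=0: 5>-1, skip
j=1: 4>-1, skip
j=2: -3≤-1, i=0, swap(0,2) ⇒ [-3, 4, 5, -2, 2, 7, 11, 0, 1, -1]
j=3: -2≤-1, i=1, swap(1,3) ⇒ [-3, -2, 5, 4, 2, 7, 11, 0, 1, -1]
(after j=3) v = [-3, -2, 5, 4, 2, 7, 11, 0, 1, -1]

[-3, -2, 5, 4, 2, 7, 11, 0, 1, -1]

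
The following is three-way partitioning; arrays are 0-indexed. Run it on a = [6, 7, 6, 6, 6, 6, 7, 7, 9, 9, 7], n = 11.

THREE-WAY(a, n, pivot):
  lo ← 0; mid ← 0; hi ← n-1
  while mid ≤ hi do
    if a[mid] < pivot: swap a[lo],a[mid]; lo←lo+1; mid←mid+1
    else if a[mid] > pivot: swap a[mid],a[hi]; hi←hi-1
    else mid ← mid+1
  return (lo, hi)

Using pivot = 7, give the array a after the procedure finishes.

[6, 6, 6, 6, 6, 7, 7, 7, 7, 9, 9]

lo=0 mid=0 hi=10
6<7: swap(0,0), lo=1 mid=1 ⇒ [6, 7, 6, 6, 6, 6, 7, 7, 9, 9, 7]
7=7: mid=2
6<7: swap(1,2), lo=2 mid=3 ⇒ [6, 6, 7, 6, 6, 6, 7, 7, 9, 9, 7]
6<7: swap(2,3), lo=3 mid=4 ⇒ [6, 6, 6, 7, 6, 6, 7, 7, 9, 9, 7]
6<7: swap(3,4), lo=4 mid=5 ⇒ [6, 6, 6, 6, 7, 6, 7, 7, 9, 9, 7]
6<7: swap(4,5), lo=5 mid=6 ⇒ [6, 6, 6, 6, 6, 7, 7, 7, 9, 9, 7]
7=7: mid=7
7=7: mid=8
9>7: swap(8,10), hi=9 ⇒ [6, 6, 6, 6, 6, 7, 7, 7, 7, 9, 9]
7=7: mid=9
9>7: swap(9,9), hi=8 ⇒ [6, 6, 6, 6, 6, 7, 7, 7, 7, 9, 9]
done. lo=5 hi=8; a=[6, 6, 6, 6, 6, 7, 7, 7, 7, 9, 9]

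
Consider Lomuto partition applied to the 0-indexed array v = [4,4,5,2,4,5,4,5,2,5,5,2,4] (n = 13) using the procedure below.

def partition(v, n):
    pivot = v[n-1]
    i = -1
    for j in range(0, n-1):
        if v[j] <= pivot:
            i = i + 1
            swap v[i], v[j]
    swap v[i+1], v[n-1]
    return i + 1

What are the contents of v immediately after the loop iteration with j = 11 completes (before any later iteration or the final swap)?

[4,4,2,4,4,2,2,5,5,5,5,5,4]

pivot=4, i=-1
j=0: 4≤4, i=0, swap(0,0) ⇒ [4,4,5,2,4,5,4,5,2,5,5,2,4]
j=1: 4≤4, i=1, swap(1,1) ⇒ [4,4,5,2,4,5,4,5,2,5,5,2,4]
j=2: 5>4, skip
j=3: 2≤4, i=2, swap(2,3) ⇒ [4,4,2,5,4,5,4,5,2,5,5,2,4]
j=4: 4≤4, i=3, swap(3,4) ⇒ [4,4,2,4,5,5,4,5,2,5,5,2,4]
j=5: 5>4, skip
j=6: 4≤4, i=4, swap(4,6) ⇒ [4,4,2,4,4,5,5,5,2,5,5,2,4]
j=7: 5>4, skip
j=8: 2≤4, i=5, swap(5,8) ⇒ [4,4,2,4,4,2,5,5,5,5,5,2,4]
j=9: 5>4, skip
j=10: 5>4, skip
j=11: 2≤4, i=6, swap(6,11) ⇒ [4,4,2,4,4,2,2,5,5,5,5,5,4]
(after j=11) v = [4,4,2,4,4,2,2,5,5,5,5,5,4]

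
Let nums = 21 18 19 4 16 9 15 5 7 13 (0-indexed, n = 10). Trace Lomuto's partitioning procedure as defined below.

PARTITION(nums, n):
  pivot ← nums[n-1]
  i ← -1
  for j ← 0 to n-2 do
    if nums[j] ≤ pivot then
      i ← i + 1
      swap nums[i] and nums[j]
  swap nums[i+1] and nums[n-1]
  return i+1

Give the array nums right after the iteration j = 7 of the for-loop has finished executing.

pivot=13, i=-1
j=0: 21>13, skip
j=1: 18>13, skip
j=2: 19>13, skip
j=3: 4≤13, i=0, swap(0,3) ⇒ 4 18 19 21 16 9 15 5 7 13
j=4: 16>13, skip
j=5: 9≤13, i=1, swap(1,5) ⇒ 4 9 19 21 16 18 15 5 7 13
j=6: 15>13, skip
j=7: 5≤13, i=2, swap(2,7) ⇒ 4 9 5 21 16 18 15 19 7 13
(after j=7) nums = 4 9 5 21 16 18 15 19 7 13

4 9 5 21 16 18 15 19 7 13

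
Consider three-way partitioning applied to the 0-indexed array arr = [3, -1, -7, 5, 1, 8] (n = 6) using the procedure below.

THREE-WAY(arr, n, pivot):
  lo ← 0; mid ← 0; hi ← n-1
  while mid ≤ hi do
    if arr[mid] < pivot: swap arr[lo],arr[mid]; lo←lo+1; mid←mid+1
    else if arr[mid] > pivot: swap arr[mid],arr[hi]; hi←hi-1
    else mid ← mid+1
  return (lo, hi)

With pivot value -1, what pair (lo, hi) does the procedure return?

(1, 1)

pivot = -1; lo=0, mid=0, hi=5
arr[mid]=3>-1: swap arr[0],arr[5]; hi=4 → [8, -1, -7, 5, 1, 3]
arr[mid]=8>-1: swap arr[0],arr[4]; hi=3 → [1, -1, -7, 5, 8, 3]
arr[mid]=1>-1: swap arr[0],arr[3]; hi=2 → [5, -1, -7, 1, 8, 3]
arr[mid]=5>-1: swap arr[0],arr[2]; hi=1 → [-7, -1, 5, 1, 8, 3]
arr[mid]=-7<-1: swap arr[0],arr[0]; lo=1,mid=1 → [-7, -1, 5, 1, 8, 3]
arr[mid]=-1=-1: mid=2
end: lo=1, hi=1; arr = [-7, -1, 5, 1, 8, 3]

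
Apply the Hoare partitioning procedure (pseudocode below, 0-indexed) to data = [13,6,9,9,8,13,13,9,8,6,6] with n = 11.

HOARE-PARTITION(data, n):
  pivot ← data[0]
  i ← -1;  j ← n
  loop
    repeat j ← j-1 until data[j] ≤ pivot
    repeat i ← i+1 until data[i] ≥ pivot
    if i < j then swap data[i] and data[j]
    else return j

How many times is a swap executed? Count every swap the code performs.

pivot = data[0] = 13; i = -1, j = 11
j→10 (data[10]=6≤13), i→0 (data[0]=13≥13); i<j, swap → [6,6,9,9,8,13,13,9,8,6,13]
j→9 (data[9]=6≤13), i→5 (data[5]=13≥13); i<j, swap → [6,6,9,9,8,6,13,9,8,13,13]
j→8 (data[8]=8≤13), i→6 (data[6]=13≥13); i<j, swap → [6,6,9,9,8,6,8,9,13,13,13]
j→7, i→8; i≥j, return j=7. data = [6,6,9,9,8,6,8,9,13,13,13]

3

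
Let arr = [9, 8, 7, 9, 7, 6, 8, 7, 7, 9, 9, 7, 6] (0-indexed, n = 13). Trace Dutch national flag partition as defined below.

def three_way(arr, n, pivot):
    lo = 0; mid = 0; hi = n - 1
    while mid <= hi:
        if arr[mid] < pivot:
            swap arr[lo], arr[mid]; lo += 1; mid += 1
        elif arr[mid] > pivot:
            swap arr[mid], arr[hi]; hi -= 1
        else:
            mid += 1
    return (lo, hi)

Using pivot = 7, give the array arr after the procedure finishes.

pivot = 7; lo=0, mid=0, hi=12
arr[mid]=9>7: swap arr[0],arr[12]; hi=11 → [6, 8, 7, 9, 7, 6, 8, 7, 7, 9, 9, 7, 9]
arr[mid]=6<7: swap arr[0],arr[0]; lo=1,mid=1 → [6, 8, 7, 9, 7, 6, 8, 7, 7, 9, 9, 7, 9]
arr[mid]=8>7: swap arr[1],arr[11]; hi=10 → [6, 7, 7, 9, 7, 6, 8, 7, 7, 9, 9, 8, 9]
arr[mid]=7=7: mid=2
arr[mid]=7=7: mid=3
arr[mid]=9>7: swap arr[3],arr[10]; hi=9 → [6, 7, 7, 9, 7, 6, 8, 7, 7, 9, 9, 8, 9]
arr[mid]=9>7: swap arr[3],arr[9]; hi=8 → [6, 7, 7, 9, 7, 6, 8, 7, 7, 9, 9, 8, 9]
arr[mid]=9>7: swap arr[3],arr[8]; hi=7 → [6, 7, 7, 7, 7, 6, 8, 7, 9, 9, 9, 8, 9]
arr[mid]=7=7: mid=4
arr[mid]=7=7: mid=5
arr[mid]=6<7: swap arr[1],arr[5]; lo=2,mid=6 → [6, 6, 7, 7, 7, 7, 8, 7, 9, 9, 9, 8, 9]
arr[mid]=8>7: swap arr[6],arr[7]; hi=6 → [6, 6, 7, 7, 7, 7, 7, 8, 9, 9, 9, 8, 9]
arr[mid]=7=7: mid=7
end: lo=2, hi=6; arr = [6, 6, 7, 7, 7, 7, 7, 8, 9, 9, 9, 8, 9]

[6, 6, 7, 7, 7, 7, 7, 8, 9, 9, 9, 8, 9]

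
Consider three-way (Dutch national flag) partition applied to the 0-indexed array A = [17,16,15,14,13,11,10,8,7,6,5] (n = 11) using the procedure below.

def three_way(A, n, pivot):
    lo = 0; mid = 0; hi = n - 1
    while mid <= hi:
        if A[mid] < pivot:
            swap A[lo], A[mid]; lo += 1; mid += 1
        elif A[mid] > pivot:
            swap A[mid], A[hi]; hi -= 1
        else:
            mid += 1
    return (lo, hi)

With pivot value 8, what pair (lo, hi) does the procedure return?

(3, 3)

pivot = 8; lo=0, mid=0, hi=10
A[mid]=17>8: swap A[0],A[10]; hi=9 → [5,16,15,14,13,11,10,8,7,6,17]
A[mid]=5<8: swap A[0],A[0]; lo=1,mid=1 → [5,16,15,14,13,11,10,8,7,6,17]
A[mid]=16>8: swap A[1],A[9]; hi=8 → [5,6,15,14,13,11,10,8,7,16,17]
A[mid]=6<8: swap A[1],A[1]; lo=2,mid=2 → [5,6,15,14,13,11,10,8,7,16,17]
A[mid]=15>8: swap A[2],A[8]; hi=7 → [5,6,7,14,13,11,10,8,15,16,17]
A[mid]=7<8: swap A[2],A[2]; lo=3,mid=3 → [5,6,7,14,13,11,10,8,15,16,17]
A[mid]=14>8: swap A[3],A[7]; hi=6 → [5,6,7,8,13,11,10,14,15,16,17]
A[mid]=8=8: mid=4
A[mid]=13>8: swap A[4],A[6]; hi=5 → [5,6,7,8,10,11,13,14,15,16,17]
A[mid]=10>8: swap A[4],A[5]; hi=4 → [5,6,7,8,11,10,13,14,15,16,17]
A[mid]=11>8: swap A[4],A[4]; hi=3 → [5,6,7,8,11,10,13,14,15,16,17]
end: lo=3, hi=3; A = [5,6,7,8,11,10,13,14,15,16,17]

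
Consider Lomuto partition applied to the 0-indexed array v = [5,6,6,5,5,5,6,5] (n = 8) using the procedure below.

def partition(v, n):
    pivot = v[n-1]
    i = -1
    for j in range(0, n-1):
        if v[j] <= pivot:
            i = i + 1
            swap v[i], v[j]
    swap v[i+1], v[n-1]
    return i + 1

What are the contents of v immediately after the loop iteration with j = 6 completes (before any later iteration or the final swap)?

[5,5,5,5,6,6,6,5]

pivot=5, i=-1
j=0: 5≤5, i=0, swap(0,0) ⇒ [5,6,6,5,5,5,6,5]
j=1: 6>5, skip
j=2: 6>5, skip
j=3: 5≤5, i=1, swap(1,3) ⇒ [5,5,6,6,5,5,6,5]
j=4: 5≤5, i=2, swap(2,4) ⇒ [5,5,5,6,6,5,6,5]
j=5: 5≤5, i=3, swap(3,5) ⇒ [5,5,5,5,6,6,6,5]
j=6: 6>5, skip
(after j=6) v = [5,5,5,5,6,6,6,5]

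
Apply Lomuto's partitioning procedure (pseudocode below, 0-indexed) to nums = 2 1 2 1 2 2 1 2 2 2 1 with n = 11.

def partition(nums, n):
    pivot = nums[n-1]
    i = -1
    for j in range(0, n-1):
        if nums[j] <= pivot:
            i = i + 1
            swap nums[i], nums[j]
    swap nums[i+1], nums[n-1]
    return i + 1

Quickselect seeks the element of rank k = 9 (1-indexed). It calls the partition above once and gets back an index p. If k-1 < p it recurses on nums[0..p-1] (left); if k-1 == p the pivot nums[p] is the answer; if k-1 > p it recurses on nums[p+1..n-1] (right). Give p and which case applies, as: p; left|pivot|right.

pivot = nums[10] = 1; i = -1
j=0: nums[0]=2 > 1 → no swap
j=1: nums[1]=1 ≤ 1 → i=0, swap nums[0],nums[1] → 1 2 2 1 2 2 1 2 2 2 1
j=2: nums[2]=2 > 1 → no swap
j=3: nums[3]=1 ≤ 1 → i=1, swap nums[1],nums[3] → 1 1 2 2 2 2 1 2 2 2 1
j=4: nums[4]=2 > 1 → no swap
j=5: nums[5]=2 > 1 → no swap
j=6: nums[6]=1 ≤ 1 → i=2, swap nums[2],nums[6] → 1 1 1 2 2 2 2 2 2 2 1
j=7: nums[7]=2 > 1 → no swap
j=8: nums[8]=2 > 1 → no swap
j=9: nums[9]=2 > 1 → no swap
final swap nums[3],nums[10] → 1 1 1 1 2 2 2 2 2 2 2; return 3
p = 3; k-1 = 8 > 3 ⇒ right

3; right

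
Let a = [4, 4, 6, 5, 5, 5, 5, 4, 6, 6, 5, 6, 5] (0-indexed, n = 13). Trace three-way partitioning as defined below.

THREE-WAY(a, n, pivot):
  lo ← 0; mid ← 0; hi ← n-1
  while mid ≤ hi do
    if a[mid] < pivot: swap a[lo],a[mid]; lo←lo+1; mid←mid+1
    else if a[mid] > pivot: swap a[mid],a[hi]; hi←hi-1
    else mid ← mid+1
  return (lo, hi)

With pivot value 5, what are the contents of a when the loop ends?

[4, 4, 4, 5, 5, 5, 5, 5, 5, 6, 6, 6, 6]

pivot = 5; lo=0, mid=0, hi=12
a[mid]=4<5: swap a[0],a[0]; lo=1,mid=1 → [4, 4, 6, 5, 5, 5, 5, 4, 6, 6, 5, 6, 5]
a[mid]=4<5: swap a[1],a[1]; lo=2,mid=2 → [4, 4, 6, 5, 5, 5, 5, 4, 6, 6, 5, 6, 5]
a[mid]=6>5: swap a[2],a[12]; hi=11 → [4, 4, 5, 5, 5, 5, 5, 4, 6, 6, 5, 6, 6]
a[mid]=5=5: mid=3
a[mid]=5=5: mid=4
a[mid]=5=5: mid=5
a[mid]=5=5: mid=6
a[mid]=5=5: mid=7
a[mid]=4<5: swap a[2],a[7]; lo=3,mid=8 → [4, 4, 4, 5, 5, 5, 5, 5, 6, 6, 5, 6, 6]
a[mid]=6>5: swap a[8],a[11]; hi=10 → [4, 4, 4, 5, 5, 5, 5, 5, 6, 6, 5, 6, 6]
a[mid]=6>5: swap a[8],a[10]; hi=9 → [4, 4, 4, 5, 5, 5, 5, 5, 5, 6, 6, 6, 6]
a[mid]=5=5: mid=9
a[mid]=6>5: swap a[9],a[9]; hi=8 → [4, 4, 4, 5, 5, 5, 5, 5, 5, 6, 6, 6, 6]
end: lo=3, hi=8; a = [4, 4, 4, 5, 5, 5, 5, 5, 5, 6, 6, 6, 6]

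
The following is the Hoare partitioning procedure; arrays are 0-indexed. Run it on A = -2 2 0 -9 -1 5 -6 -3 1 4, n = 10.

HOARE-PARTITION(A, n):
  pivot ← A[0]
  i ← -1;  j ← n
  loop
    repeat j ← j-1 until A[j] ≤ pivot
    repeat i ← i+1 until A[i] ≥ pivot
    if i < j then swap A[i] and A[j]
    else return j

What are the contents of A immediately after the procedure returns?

pivot = A[0] = -2; i = -1, j = 10
j→7 (A[7]=-3≤-2), i→0 (A[0]=-2≥-2); i<j, swap → -3 2 0 -9 -1 5 -6 -2 1 4
j→6 (A[6]=-6≤-2), i→1 (A[1]=2≥-2); i<j, swap → -3 -6 0 -9 -1 5 2 -2 1 4
j→3 (A[3]=-9≤-2), i→2 (A[2]=0≥-2); i<j, swap → -3 -6 -9 0 -1 5 2 -2 1 4
j→2, i→3; i≥j, return j=2. A = -3 -6 -9 0 -1 5 2 -2 1 4

-3 -6 -9 0 -1 5 2 -2 1 4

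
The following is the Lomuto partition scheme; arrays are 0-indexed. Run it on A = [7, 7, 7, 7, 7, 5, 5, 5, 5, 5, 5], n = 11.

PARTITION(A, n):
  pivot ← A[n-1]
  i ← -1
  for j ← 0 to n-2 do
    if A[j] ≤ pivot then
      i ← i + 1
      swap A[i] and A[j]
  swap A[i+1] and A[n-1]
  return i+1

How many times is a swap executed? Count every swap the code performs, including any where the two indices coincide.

6

pivot = A[10] = 5; i = -1
j=0: A[0]=7 > 5 → no swap
j=1: A[1]=7 > 5 → no swap
j=2: A[2]=7 > 5 → no swap
j=3: A[3]=7 > 5 → no swap
j=4: A[4]=7 > 5 → no swap
j=5: A[5]=5 ≤ 5 → i=0, swap A[0],A[5] → [5, 7, 7, 7, 7, 7, 5, 5, 5, 5, 5]
j=6: A[6]=5 ≤ 5 → i=1, swap A[1],A[6] → [5, 5, 7, 7, 7, 7, 7, 5, 5, 5, 5]
j=7: A[7]=5 ≤ 5 → i=2, swap A[2],A[7] → [5, 5, 5, 7, 7, 7, 7, 7, 5, 5, 5]
j=8: A[8]=5 ≤ 5 → i=3, swap A[3],A[8] → [5, 5, 5, 5, 7, 7, 7, 7, 7, 5, 5]
j=9: A[9]=5 ≤ 5 → i=4, swap A[4],A[9] → [5, 5, 5, 5, 5, 7, 7, 7, 7, 7, 5]
final swap A[5],A[10] → [5, 5, 5, 5, 5, 5, 7, 7, 7, 7, 7]; return 5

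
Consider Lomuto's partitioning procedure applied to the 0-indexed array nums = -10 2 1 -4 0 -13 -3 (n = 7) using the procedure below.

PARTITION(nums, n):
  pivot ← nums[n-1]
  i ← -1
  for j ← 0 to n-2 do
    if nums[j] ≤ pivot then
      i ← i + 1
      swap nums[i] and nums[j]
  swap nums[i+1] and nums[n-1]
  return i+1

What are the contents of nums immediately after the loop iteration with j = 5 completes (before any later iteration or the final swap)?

-10 -4 -13 2 0 1 -3

pivot=-3, i=-1
j=0: -10≤-3, i=0, swap(0,0) ⇒ -10 2 1 -4 0 -13 -3
j=1: 2>-3, skip
j=2: 1>-3, skip
j=3: -4≤-3, i=1, swap(1,3) ⇒ -10 -4 1 2 0 -13 -3
j=4: 0>-3, skip
j=5: -13≤-3, i=2, swap(2,5) ⇒ -10 -4 -13 2 0 1 -3
(after j=5) nums = -10 -4 -13 2 0 1 -3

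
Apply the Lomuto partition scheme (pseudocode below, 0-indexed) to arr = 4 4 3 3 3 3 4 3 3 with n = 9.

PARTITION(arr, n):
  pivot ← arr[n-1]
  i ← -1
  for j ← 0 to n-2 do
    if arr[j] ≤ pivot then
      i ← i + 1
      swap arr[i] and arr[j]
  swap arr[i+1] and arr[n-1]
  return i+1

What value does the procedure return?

5

pivot = arr[8] = 3; i = -1
j=0: arr[0]=4 > 3 → no swap
j=1: arr[1]=4 > 3 → no swap
j=2: arr[2]=3 ≤ 3 → i=0, swap arr[0],arr[2] → 3 4 4 3 3 3 4 3 3
j=3: arr[3]=3 ≤ 3 → i=1, swap arr[1],arr[3] → 3 3 4 4 3 3 4 3 3
j=4: arr[4]=3 ≤ 3 → i=2, swap arr[2],arr[4] → 3 3 3 4 4 3 4 3 3
j=5: arr[5]=3 ≤ 3 → i=3, swap arr[3],arr[5] → 3 3 3 3 4 4 4 3 3
j=6: arr[6]=4 > 3 → no swap
j=7: arr[7]=3 ≤ 3 → i=4, swap arr[4],arr[7] → 3 3 3 3 3 4 4 4 3
final swap arr[5],arr[8] → 3 3 3 3 3 3 4 4 4; return 5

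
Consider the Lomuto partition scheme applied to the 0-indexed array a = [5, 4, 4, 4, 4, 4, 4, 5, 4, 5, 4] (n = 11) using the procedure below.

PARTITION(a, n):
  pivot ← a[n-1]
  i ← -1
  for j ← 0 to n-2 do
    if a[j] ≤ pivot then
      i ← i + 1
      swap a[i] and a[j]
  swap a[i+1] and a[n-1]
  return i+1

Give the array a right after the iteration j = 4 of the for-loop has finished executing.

[4, 4, 4, 4, 5, 4, 4, 5, 4, 5, 4]

pivot = a[10] = 4; i = -1
j=0: a[0]=5 > 4 → no swap
j=1: a[1]=4 ≤ 4 → i=0, swap a[0],a[1] → [4, 5, 4, 4, 4, 4, 4, 5, 4, 5, 4]
j=2: a[2]=4 ≤ 4 → i=1, swap a[1],a[2] → [4, 4, 5, 4, 4, 4, 4, 5, 4, 5, 4]
j=3: a[3]=4 ≤ 4 → i=2, swap a[2],a[3] → [4, 4, 4, 5, 4, 4, 4, 5, 4, 5, 4]
j=4: a[4]=4 ≤ 4 → i=3, swap a[3],a[4] → [4, 4, 4, 4, 5, 4, 4, 5, 4, 5, 4]
(after j=4) a = [4, 4, 4, 4, 5, 4, 4, 5, 4, 5, 4]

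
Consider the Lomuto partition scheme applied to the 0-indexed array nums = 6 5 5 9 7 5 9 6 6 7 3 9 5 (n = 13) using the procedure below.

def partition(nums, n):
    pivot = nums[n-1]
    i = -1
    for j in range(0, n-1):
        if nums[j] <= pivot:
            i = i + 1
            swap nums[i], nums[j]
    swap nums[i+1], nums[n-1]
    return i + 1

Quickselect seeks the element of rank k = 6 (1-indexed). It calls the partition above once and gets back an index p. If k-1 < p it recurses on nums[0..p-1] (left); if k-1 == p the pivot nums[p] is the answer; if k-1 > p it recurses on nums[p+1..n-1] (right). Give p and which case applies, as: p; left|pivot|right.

pivot=5, i=-1
j=0: 6>5, skip
j=1: 5≤5, i=0, swap(0,1) ⇒ 5 6 5 9 7 5 9 6 6 7 3 9 5
j=2: 5≤5, i=1, swap(1,2) ⇒ 5 5 6 9 7 5 9 6 6 7 3 9 5
j=3: 9>5, skip
j=4: 7>5, skip
j=5: 5≤5, i=2, swap(2,5) ⇒ 5 5 5 9 7 6 9 6 6 7 3 9 5
j=6: 9>5, skip
j=7: 6>5, skip
j=8: 6>5, skip
j=9: 7>5, skip
j=10: 3≤5, i=3, swap(3,10) ⇒ 5 5 5 3 7 6 9 6 6 7 9 9 5
j=11: 9>5, skip
swap(4,12) ⇒ 5 5 5 3 5 6 9 6 6 7 9 9 7; return 4
p = 4; k-1 = 5 > 4 ⇒ right

4; right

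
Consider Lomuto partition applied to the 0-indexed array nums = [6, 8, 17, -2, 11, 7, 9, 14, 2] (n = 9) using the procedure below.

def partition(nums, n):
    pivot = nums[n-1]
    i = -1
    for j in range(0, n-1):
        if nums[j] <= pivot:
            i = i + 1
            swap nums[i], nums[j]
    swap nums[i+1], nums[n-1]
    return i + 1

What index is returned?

pivot=2, i=-1
j=0: 6>2, skip
j=1: 8>2, skip
j=2: 17>2, skip
j=3: -2≤2, i=0, swap(0,3) ⇒ [-2, 8, 17, 6, 11, 7, 9, 14, 2]
j=4: 11>2, skip
j=5: 7>2, skip
j=6: 9>2, skip
j=7: 14>2, skip
swap(1,8) ⇒ [-2, 2, 17, 6, 11, 7, 9, 14, 8]; return 1

1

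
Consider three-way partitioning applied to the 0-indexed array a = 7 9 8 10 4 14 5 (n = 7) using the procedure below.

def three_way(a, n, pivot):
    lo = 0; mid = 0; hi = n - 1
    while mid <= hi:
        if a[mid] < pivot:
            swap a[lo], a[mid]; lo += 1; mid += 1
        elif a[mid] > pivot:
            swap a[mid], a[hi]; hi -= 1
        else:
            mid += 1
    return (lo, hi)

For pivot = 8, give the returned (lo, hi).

lo=0 mid=0 hi=6
7<8: swap(0,0), lo=1 mid=1 ⇒ 7 9 8 10 4 14 5
9>8: swap(1,6), hi=5 ⇒ 7 5 8 10 4 14 9
5<8: swap(1,1), lo=2 mid=2 ⇒ 7 5 8 10 4 14 9
8=8: mid=3
10>8: swap(3,5), hi=4 ⇒ 7 5 8 14 4 10 9
14>8: swap(3,4), hi=3 ⇒ 7 5 8 4 14 10 9
4<8: swap(2,3), lo=3 mid=4 ⇒ 7 5 4 8 14 10 9
done. lo=3 hi=3; a=7 5 4 8 14 10 9

(3, 3)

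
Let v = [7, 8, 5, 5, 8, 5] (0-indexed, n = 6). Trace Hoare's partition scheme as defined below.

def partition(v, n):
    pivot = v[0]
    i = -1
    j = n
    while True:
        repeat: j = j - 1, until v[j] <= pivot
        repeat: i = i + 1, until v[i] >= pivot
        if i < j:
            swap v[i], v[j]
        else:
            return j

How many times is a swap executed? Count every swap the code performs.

2

pivot=7
j stops at 5 (5), i stops at 0 (7); swap ⇒ [5, 8, 5, 5, 8, 7]
j stops at 3 (5), i stops at 1 (8); swap ⇒ [5, 5, 5, 8, 8, 7]
j stops at 2, i stops at 3; i≥j ⇒ return 2. v=[5, 5, 5, 8, 8, 7]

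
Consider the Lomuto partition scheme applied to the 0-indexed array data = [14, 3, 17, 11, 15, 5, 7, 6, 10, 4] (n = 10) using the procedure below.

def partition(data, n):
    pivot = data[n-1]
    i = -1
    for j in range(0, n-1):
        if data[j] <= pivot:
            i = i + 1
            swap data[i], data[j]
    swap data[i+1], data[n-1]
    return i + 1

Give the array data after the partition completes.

[3, 4, 17, 11, 15, 5, 7, 6, 10, 14]

pivot = data[9] = 4; i = -1
j=0: data[0]=14 > 4 → no swap
j=1: data[1]=3 ≤ 4 → i=0, swap data[0],data[1] → [3, 14, 17, 11, 15, 5, 7, 6, 10, 4]
j=2: data[2]=17 > 4 → no swap
j=3: data[3]=11 > 4 → no swap
j=4: data[4]=15 > 4 → no swap
j=5: data[5]=5 > 4 → no swap
j=6: data[6]=7 > 4 → no swap
j=7: data[7]=6 > 4 → no swap
j=8: data[8]=10 > 4 → no swap
final swap data[1],data[9] → [3, 4, 17, 11, 15, 5, 7, 6, 10, 14]; return 1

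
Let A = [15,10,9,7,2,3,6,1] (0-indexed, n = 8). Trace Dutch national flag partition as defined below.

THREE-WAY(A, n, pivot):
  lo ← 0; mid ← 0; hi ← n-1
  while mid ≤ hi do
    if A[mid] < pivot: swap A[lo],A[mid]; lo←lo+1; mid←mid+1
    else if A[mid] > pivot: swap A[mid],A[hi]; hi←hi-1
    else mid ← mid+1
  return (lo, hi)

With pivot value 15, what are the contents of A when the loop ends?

lo=0 mid=0 hi=7
15=15: mid=1
10<15: swap(0,1), lo=1 mid=2 ⇒ [10,15,9,7,2,3,6,1]
9<15: swap(1,2), lo=2 mid=3 ⇒ [10,9,15,7,2,3,6,1]
7<15: swap(2,3), lo=3 mid=4 ⇒ [10,9,7,15,2,3,6,1]
2<15: swap(3,4), lo=4 mid=5 ⇒ [10,9,7,2,15,3,6,1]
3<15: swap(4,5), lo=5 mid=6 ⇒ [10,9,7,2,3,15,6,1]
6<15: swap(5,6), lo=6 mid=7 ⇒ [10,9,7,2,3,6,15,1]
1<15: swap(6,7), lo=7 mid=8 ⇒ [10,9,7,2,3,6,1,15]
done. lo=7 hi=7; A=[10,9,7,2,3,6,1,15]

[10,9,7,2,3,6,1,15]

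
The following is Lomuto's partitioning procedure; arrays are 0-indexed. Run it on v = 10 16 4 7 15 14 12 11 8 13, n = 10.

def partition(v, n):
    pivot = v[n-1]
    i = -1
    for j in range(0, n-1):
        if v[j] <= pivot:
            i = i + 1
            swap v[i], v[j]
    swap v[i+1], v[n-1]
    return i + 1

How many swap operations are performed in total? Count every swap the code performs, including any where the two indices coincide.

7

pivot=13, i=-1
j=0: 10≤13, i=0, swap(0,0) ⇒ 10 16 4 7 15 14 12 11 8 13
j=1: 16>13, skip
j=2: 4≤13, i=1, swap(1,2) ⇒ 10 4 16 7 15 14 12 11 8 13
j=3: 7≤13, i=2, swap(2,3) ⇒ 10 4 7 16 15 14 12 11 8 13
j=4: 15>13, skip
j=5: 14>13, skip
j=6: 12≤13, i=3, swap(3,6) ⇒ 10 4 7 12 15 14 16 11 8 13
j=7: 11≤13, i=4, swap(4,7) ⇒ 10 4 7 12 11 14 16 15 8 13
j=8: 8≤13, i=5, swap(5,8) ⇒ 10 4 7 12 11 8 16 15 14 13
swap(6,9) ⇒ 10 4 7 12 11 8 13 15 14 16; return 6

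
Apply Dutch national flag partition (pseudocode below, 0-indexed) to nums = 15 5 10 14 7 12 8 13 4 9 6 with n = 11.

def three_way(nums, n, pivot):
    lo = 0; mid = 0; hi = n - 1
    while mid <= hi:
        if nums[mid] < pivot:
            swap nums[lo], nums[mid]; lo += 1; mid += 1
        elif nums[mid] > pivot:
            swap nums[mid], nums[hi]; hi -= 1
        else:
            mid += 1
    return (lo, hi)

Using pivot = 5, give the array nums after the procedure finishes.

4 5 14 7 12 8 13 10 9 6 15

lo=0 mid=0 hi=10
15>5: swap(0,10), hi=9 ⇒ 6 5 10 14 7 12 8 13 4 9 15
6>5: swap(0,9), hi=8 ⇒ 9 5 10 14 7 12 8 13 4 6 15
9>5: swap(0,8), hi=7 ⇒ 4 5 10 14 7 12 8 13 9 6 15
4<5: swap(0,0), lo=1 mid=1 ⇒ 4 5 10 14 7 12 8 13 9 6 15
5=5: mid=2
10>5: swap(2,7), hi=6 ⇒ 4 5 13 14 7 12 8 10 9 6 15
13>5: swap(2,6), hi=5 ⇒ 4 5 8 14 7 12 13 10 9 6 15
8>5: swap(2,5), hi=4 ⇒ 4 5 12 14 7 8 13 10 9 6 15
12>5: swap(2,4), hi=3 ⇒ 4 5 7 14 12 8 13 10 9 6 15
7>5: swap(2,3), hi=2 ⇒ 4 5 14 7 12 8 13 10 9 6 15
14>5: swap(2,2), hi=1 ⇒ 4 5 14 7 12 8 13 10 9 6 15
done. lo=1 hi=1; nums=4 5 14 7 12 8 13 10 9 6 15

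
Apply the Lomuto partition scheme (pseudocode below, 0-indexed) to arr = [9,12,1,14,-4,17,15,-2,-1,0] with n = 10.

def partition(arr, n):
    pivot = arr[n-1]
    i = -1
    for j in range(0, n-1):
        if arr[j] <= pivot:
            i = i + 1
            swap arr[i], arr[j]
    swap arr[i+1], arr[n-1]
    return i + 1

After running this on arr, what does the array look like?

pivot = arr[9] = 0; i = -1
j=0: arr[0]=9 > 0 → no swap
j=1: arr[1]=12 > 0 → no swap
j=2: arr[2]=1 > 0 → no swap
j=3: arr[3]=14 > 0 → no swap
j=4: arr[4]=-4 ≤ 0 → i=0, swap arr[0],arr[4] → [-4,12,1,14,9,17,15,-2,-1,0]
j=5: arr[5]=17 > 0 → no swap
j=6: arr[6]=15 > 0 → no swap
j=7: arr[7]=-2 ≤ 0 → i=1, swap arr[1],arr[7] → [-4,-2,1,14,9,17,15,12,-1,0]
j=8: arr[8]=-1 ≤ 0 → i=2, swap arr[2],arr[8] → [-4,-2,-1,14,9,17,15,12,1,0]
final swap arr[3],arr[9] → [-4,-2,-1,0,9,17,15,12,1,14]; return 3

[-4,-2,-1,0,9,17,15,12,1,14]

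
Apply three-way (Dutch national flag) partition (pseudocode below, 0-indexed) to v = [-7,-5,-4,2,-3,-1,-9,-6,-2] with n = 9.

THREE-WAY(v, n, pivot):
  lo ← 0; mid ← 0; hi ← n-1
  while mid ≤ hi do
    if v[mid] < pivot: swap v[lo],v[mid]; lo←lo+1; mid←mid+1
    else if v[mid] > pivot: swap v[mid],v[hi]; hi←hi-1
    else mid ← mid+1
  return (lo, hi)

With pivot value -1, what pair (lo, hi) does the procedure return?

(7, 7)

pivot = -1; lo=0, mid=0, hi=8
v[mid]=-7<-1: swap v[0],v[0]; lo=1,mid=1 → [-7,-5,-4,2,-3,-1,-9,-6,-2]
v[mid]=-5<-1: swap v[1],v[1]; lo=2,mid=2 → [-7,-5,-4,2,-3,-1,-9,-6,-2]
v[mid]=-4<-1: swap v[2],v[2]; lo=3,mid=3 → [-7,-5,-4,2,-3,-1,-9,-6,-2]
v[mid]=2>-1: swap v[3],v[8]; hi=7 → [-7,-5,-4,-2,-3,-1,-9,-6,2]
v[mid]=-2<-1: swap v[3],v[3]; lo=4,mid=4 → [-7,-5,-4,-2,-3,-1,-9,-6,2]
v[mid]=-3<-1: swap v[4],v[4]; lo=5,mid=5 → [-7,-5,-4,-2,-3,-1,-9,-6,2]
v[mid]=-1=-1: mid=6
v[mid]=-9<-1: swap v[5],v[6]; lo=6,mid=7 → [-7,-5,-4,-2,-3,-9,-1,-6,2]
v[mid]=-6<-1: swap v[6],v[7]; lo=7,mid=8 → [-7,-5,-4,-2,-3,-9,-6,-1,2]
end: lo=7, hi=7; v = [-7,-5,-4,-2,-3,-9,-6,-1,2]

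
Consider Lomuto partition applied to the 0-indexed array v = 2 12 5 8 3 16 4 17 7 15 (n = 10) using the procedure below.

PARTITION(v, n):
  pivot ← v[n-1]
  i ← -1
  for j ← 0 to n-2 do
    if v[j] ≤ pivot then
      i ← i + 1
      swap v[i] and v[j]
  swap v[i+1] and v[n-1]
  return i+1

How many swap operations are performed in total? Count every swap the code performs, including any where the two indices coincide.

8

pivot = v[9] = 15; i = -1
j=0: v[0]=2 ≤ 15 → i=0, swap v[0],v[0] (no change) → 2 12 5 8 3 16 4 17 7 15
j=1: v[1]=12 ≤ 15 → i=1, swap v[1],v[1] (no change) → 2 12 5 8 3 16 4 17 7 15
j=2: v[2]=5 ≤ 15 → i=2, swap v[2],v[2] (no change) → 2 12 5 8 3 16 4 17 7 15
j=3: v[3]=8 ≤ 15 → i=3, swap v[3],v[3] (no change) → 2 12 5 8 3 16 4 17 7 15
j=4: v[4]=3 ≤ 15 → i=4, swap v[4],v[4] (no change) → 2 12 5 8 3 16 4 17 7 15
j=5: v[5]=16 > 15 → no swap
j=6: v[6]=4 ≤ 15 → i=5, swap v[5],v[6] → 2 12 5 8 3 4 16 17 7 15
j=7: v[7]=17 > 15 → no swap
j=8: v[8]=7 ≤ 15 → i=6, swap v[6],v[8] → 2 12 5 8 3 4 7 17 16 15
final swap v[7],v[9] → 2 12 5 8 3 4 7 15 16 17; return 7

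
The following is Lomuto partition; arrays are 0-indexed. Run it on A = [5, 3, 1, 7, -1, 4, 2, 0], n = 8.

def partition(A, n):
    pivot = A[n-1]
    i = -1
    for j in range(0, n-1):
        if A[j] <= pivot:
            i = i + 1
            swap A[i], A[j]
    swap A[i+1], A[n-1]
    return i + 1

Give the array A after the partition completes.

pivot=0, i=-1
j=0: 5>0, skip
j=1: 3>0, skip
j=2: 1>0, skip
j=3: 7>0, skip
j=4: -1≤0, i=0, swap(0,4) ⇒ [-1, 3, 1, 7, 5, 4, 2, 0]
j=5: 4>0, skip
j=6: 2>0, skip
swap(1,7) ⇒ [-1, 0, 1, 7, 5, 4, 2, 3]; return 1

[-1, 0, 1, 7, 5, 4, 2, 3]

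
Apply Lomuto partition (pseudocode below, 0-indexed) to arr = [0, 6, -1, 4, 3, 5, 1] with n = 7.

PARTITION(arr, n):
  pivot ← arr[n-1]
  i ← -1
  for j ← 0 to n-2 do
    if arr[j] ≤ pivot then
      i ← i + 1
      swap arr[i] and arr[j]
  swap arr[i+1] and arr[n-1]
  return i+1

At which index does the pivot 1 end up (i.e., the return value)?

2

pivot = arr[6] = 1; i = -1
j=0: arr[0]=0 ≤ 1 → i=0, swap arr[0],arr[0] (no change) → [0, 6, -1, 4, 3, 5, 1]
j=1: arr[1]=6 > 1 → no swap
j=2: arr[2]=-1 ≤ 1 → i=1, swap arr[1],arr[2] → [0, -1, 6, 4, 3, 5, 1]
j=3: arr[3]=4 > 1 → no swap
j=4: arr[4]=3 > 1 → no swap
j=5: arr[5]=5 > 1 → no swap
final swap arr[2],arr[6] → [0, -1, 1, 4, 3, 5, 6]; return 2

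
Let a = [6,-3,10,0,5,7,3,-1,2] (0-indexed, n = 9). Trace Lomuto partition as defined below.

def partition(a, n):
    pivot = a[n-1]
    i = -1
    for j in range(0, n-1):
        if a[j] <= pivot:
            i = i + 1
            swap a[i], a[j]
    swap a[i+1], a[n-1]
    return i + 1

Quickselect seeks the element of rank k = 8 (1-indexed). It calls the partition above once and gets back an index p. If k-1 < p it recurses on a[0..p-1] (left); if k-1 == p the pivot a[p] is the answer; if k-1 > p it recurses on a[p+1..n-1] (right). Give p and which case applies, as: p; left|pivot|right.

3; right

pivot = a[8] = 2; i = -1
j=0: a[0]=6 > 2 → no swap
j=1: a[1]=-3 ≤ 2 → i=0, swap a[0],a[1] → [-3,6,10,0,5,7,3,-1,2]
j=2: a[2]=10 > 2 → no swap
j=3: a[3]=0 ≤ 2 → i=1, swap a[1],a[3] → [-3,0,10,6,5,7,3,-1,2]
j=4: a[4]=5 > 2 → no swap
j=5: a[5]=7 > 2 → no swap
j=6: a[6]=3 > 2 → no swap
j=7: a[7]=-1 ≤ 2 → i=2, swap a[2],a[7] → [-3,0,-1,6,5,7,3,10,2]
final swap a[3],a[8] → [-3,0,-1,2,5,7,3,10,6]; return 3
p = 3; k-1 = 7 > 3 ⇒ right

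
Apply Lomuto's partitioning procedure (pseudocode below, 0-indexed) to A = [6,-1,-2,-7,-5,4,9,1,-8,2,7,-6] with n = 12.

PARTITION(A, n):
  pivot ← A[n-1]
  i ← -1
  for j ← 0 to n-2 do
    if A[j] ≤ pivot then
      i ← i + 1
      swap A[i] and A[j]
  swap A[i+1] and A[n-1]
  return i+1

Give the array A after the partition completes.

pivot=-6, i=-1
j=0: 6>-6, skip
j=1: -1>-6, skip
j=2: -2>-6, skip
j=3: -7≤-6, i=0, swap(0,3) ⇒ [-7,-1,-2,6,-5,4,9,1,-8,2,7,-6]
j=4: -5>-6, skip
j=5: 4>-6, skip
j=6: 9>-6, skip
j=7: 1>-6, skip
j=8: -8≤-6, i=1, swap(1,8) ⇒ [-7,-8,-2,6,-5,4,9,1,-1,2,7,-6]
j=9: 2>-6, skip
j=10: 7>-6, skip
swap(2,11) ⇒ [-7,-8,-6,6,-5,4,9,1,-1,2,7,-2]; return 2

[-7,-8,-6,6,-5,4,9,1,-1,2,7,-2]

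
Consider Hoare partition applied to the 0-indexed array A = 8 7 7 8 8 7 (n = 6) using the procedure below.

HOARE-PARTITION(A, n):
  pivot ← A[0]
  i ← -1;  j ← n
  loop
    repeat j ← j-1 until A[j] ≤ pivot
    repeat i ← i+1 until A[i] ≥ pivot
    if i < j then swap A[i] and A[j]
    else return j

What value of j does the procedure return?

pivot=8
j stops at 5 (7), i stops at 0 (8); swap ⇒ 7 7 7 8 8 8
j stops at 4 (8), i stops at 3 (8); swap ⇒ 7 7 7 8 8 8
j stops at 3, i stops at 4; i≥j ⇒ return 3. A=7 7 7 8 8 8

3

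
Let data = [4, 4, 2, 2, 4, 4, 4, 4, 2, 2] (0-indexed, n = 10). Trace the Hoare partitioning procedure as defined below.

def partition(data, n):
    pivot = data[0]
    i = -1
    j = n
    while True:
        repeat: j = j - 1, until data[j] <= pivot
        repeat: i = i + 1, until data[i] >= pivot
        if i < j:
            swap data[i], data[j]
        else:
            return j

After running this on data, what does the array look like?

pivot = data[0] = 4; i = -1, j = 10
j→9 (data[9]=2≤4), i→0 (data[0]=4≥4); i<j, swap → [2, 4, 2, 2, 4, 4, 4, 4, 2, 4]
j→8 (data[8]=2≤4), i→1 (data[1]=4≥4); i<j, swap → [2, 2, 2, 2, 4, 4, 4, 4, 4, 4]
j→7 (data[7]=4≤4), i→4 (data[4]=4≥4); i<j, swap → [2, 2, 2, 2, 4, 4, 4, 4, 4, 4]
j→6 (data[6]=4≤4), i→5 (data[5]=4≥4); i<j, swap → [2, 2, 2, 2, 4, 4, 4, 4, 4, 4]
j→5, i→6; i≥j, return j=5. data = [2, 2, 2, 2, 4, 4, 4, 4, 4, 4]

[2, 2, 2, 2, 4, 4, 4, 4, 4, 4]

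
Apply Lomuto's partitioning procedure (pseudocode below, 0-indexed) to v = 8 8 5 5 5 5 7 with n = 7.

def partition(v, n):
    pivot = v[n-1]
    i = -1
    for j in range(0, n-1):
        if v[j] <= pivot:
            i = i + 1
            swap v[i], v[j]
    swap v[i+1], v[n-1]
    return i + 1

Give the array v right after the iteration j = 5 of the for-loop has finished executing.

pivot = v[6] = 7; i = -1
j=0: v[0]=8 > 7 → no swap
j=1: v[1]=8 > 7 → no swap
j=2: v[2]=5 ≤ 7 → i=0, swap v[0],v[2] → 5 8 8 5 5 5 7
j=3: v[3]=5 ≤ 7 → i=1, swap v[1],v[3] → 5 5 8 8 5 5 7
j=4: v[4]=5 ≤ 7 → i=2, swap v[2],v[4] → 5 5 5 8 8 5 7
j=5: v[5]=5 ≤ 7 → i=3, swap v[3],v[5] → 5 5 5 5 8 8 7
(after j=5) v = 5 5 5 5 8 8 7

5 5 5 5 8 8 7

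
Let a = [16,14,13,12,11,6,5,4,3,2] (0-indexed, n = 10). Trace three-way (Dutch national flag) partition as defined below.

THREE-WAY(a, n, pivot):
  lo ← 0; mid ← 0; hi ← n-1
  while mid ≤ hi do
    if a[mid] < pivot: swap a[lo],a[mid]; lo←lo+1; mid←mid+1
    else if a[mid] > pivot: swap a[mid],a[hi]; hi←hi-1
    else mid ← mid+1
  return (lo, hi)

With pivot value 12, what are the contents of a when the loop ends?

[2,3,4,11,6,5,12,13,14,16]

lo=0 mid=0 hi=9
16>12: swap(0,9), hi=8 ⇒ [2,14,13,12,11,6,5,4,3,16]
2<12: swap(0,0), lo=1 mid=1 ⇒ [2,14,13,12,11,6,5,4,3,16]
14>12: swap(1,8), hi=7 ⇒ [2,3,13,12,11,6,5,4,14,16]
3<12: swap(1,1), lo=2 mid=2 ⇒ [2,3,13,12,11,6,5,4,14,16]
13>12: swap(2,7), hi=6 ⇒ [2,3,4,12,11,6,5,13,14,16]
4<12: swap(2,2), lo=3 mid=3 ⇒ [2,3,4,12,11,6,5,13,14,16]
12=12: mid=4
11<12: swap(3,4), lo=4 mid=5 ⇒ [2,3,4,11,12,6,5,13,14,16]
6<12: swap(4,5), lo=5 mid=6 ⇒ [2,3,4,11,6,12,5,13,14,16]
5<12: swap(5,6), lo=6 mid=7 ⇒ [2,3,4,11,6,5,12,13,14,16]
done. lo=6 hi=6; a=[2,3,4,11,6,5,12,13,14,16]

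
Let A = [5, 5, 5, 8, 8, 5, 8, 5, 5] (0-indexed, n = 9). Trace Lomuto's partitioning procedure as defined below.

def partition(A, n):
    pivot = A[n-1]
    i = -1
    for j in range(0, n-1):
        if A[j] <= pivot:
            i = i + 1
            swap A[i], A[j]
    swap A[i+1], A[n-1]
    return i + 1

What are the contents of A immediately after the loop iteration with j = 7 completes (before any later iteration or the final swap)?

pivot=5, i=-1
j=0: 5≤5, i=0, swap(0,0) ⇒ [5, 5, 5, 8, 8, 5, 8, 5, 5]
j=1: 5≤5, i=1, swap(1,1) ⇒ [5, 5, 5, 8, 8, 5, 8, 5, 5]
j=2: 5≤5, i=2, swap(2,2) ⇒ [5, 5, 5, 8, 8, 5, 8, 5, 5]
j=3: 8>5, skip
j=4: 8>5, skip
j=5: 5≤5, i=3, swap(3,5) ⇒ [5, 5, 5, 5, 8, 8, 8, 5, 5]
j=6: 8>5, skip
j=7: 5≤5, i=4, swap(4,7) ⇒ [5, 5, 5, 5, 5, 8, 8, 8, 5]
(after j=7) A = [5, 5, 5, 5, 5, 8, 8, 8, 5]

[5, 5, 5, 5, 5, 8, 8, 8, 5]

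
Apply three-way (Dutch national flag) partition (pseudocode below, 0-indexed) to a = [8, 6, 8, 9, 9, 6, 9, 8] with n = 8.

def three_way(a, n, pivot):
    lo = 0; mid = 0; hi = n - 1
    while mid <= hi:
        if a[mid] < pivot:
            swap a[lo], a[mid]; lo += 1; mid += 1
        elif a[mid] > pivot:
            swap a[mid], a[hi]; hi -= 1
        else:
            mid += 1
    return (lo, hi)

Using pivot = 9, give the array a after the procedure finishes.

pivot = 9; lo=0, mid=0, hi=7
a[mid]=8<9: swap a[0],a[0]; lo=1,mid=1 → [8, 6, 8, 9, 9, 6, 9, 8]
a[mid]=6<9: swap a[1],a[1]; lo=2,mid=2 → [8, 6, 8, 9, 9, 6, 9, 8]
a[mid]=8<9: swap a[2],a[2]; lo=3,mid=3 → [8, 6, 8, 9, 9, 6, 9, 8]
a[mid]=9=9: mid=4
a[mid]=9=9: mid=5
a[mid]=6<9: swap a[3],a[5]; lo=4,mid=6 → [8, 6, 8, 6, 9, 9, 9, 8]
a[mid]=9=9: mid=7
a[mid]=8<9: swap a[4],a[7]; lo=5,mid=8 → [8, 6, 8, 6, 8, 9, 9, 9]
end: lo=5, hi=7; a = [8, 6, 8, 6, 8, 9, 9, 9]

[8, 6, 8, 6, 8, 9, 9, 9]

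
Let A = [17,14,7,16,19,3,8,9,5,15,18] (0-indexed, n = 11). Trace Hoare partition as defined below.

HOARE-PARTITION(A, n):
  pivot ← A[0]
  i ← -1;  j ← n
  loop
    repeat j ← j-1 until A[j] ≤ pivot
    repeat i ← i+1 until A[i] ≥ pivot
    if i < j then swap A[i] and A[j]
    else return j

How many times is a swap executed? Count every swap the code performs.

2

pivot=17
j stops at 9 (15), i stops at 0 (17); swap ⇒ [15,14,7,16,19,3,8,9,5,17,18]
j stops at 8 (5), i stops at 4 (19); swap ⇒ [15,14,7,16,5,3,8,9,19,17,18]
j stops at 7, i stops at 8; i≥j ⇒ return 7. A=[15,14,7,16,5,3,8,9,19,17,18]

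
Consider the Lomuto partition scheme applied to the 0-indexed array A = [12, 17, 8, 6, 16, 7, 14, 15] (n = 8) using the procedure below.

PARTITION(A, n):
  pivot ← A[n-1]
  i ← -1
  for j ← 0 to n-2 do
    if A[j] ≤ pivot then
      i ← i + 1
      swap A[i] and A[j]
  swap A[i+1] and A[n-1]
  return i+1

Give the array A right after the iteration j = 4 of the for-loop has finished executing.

pivot=15, i=-1
j=0: 12≤15, i=0, swap(0,0) ⇒ [12, 17, 8, 6, 16, 7, 14, 15]
j=1: 17>15, skip
j=2: 8≤15, i=1, swap(1,2) ⇒ [12, 8, 17, 6, 16, 7, 14, 15]
j=3: 6≤15, i=2, swap(2,3) ⇒ [12, 8, 6, 17, 16, 7, 14, 15]
j=4: 16>15, skip
(after j=4) A = [12, 8, 6, 17, 16, 7, 14, 15]

[12, 8, 6, 17, 16, 7, 14, 15]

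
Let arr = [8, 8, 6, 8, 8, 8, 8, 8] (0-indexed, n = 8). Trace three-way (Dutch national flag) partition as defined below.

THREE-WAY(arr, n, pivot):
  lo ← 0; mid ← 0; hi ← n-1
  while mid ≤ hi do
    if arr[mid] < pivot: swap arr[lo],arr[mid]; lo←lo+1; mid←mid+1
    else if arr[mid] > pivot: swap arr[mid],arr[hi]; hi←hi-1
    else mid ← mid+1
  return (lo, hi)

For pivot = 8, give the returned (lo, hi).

pivot = 8; lo=0, mid=0, hi=7
arr[mid]=8=8: mid=1
arr[mid]=8=8: mid=2
arr[mid]=6<8: swap arr[0],arr[2]; lo=1,mid=3 → [6, 8, 8, 8, 8, 8, 8, 8]
arr[mid]=8=8: mid=4
arr[mid]=8=8: mid=5
arr[mid]=8=8: mid=6
arr[mid]=8=8: mid=7
arr[mid]=8=8: mid=8
end: lo=1, hi=7; arr = [6, 8, 8, 8, 8, 8, 8, 8]

(1, 7)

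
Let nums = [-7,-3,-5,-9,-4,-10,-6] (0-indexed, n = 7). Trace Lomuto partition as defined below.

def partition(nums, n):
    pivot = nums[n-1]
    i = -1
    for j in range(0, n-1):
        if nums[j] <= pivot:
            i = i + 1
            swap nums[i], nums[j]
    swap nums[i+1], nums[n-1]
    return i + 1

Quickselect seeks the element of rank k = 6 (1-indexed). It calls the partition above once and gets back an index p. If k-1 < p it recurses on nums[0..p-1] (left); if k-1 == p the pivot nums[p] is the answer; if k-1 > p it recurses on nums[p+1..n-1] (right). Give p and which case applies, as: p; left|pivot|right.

3; right

pivot = nums[6] = -6; i = -1
j=0: nums[0]=-7 ≤ -6 → i=0, swap nums[0],nums[0] (no change) → [-7,-3,-5,-9,-4,-10,-6]
j=1: nums[1]=-3 > -6 → no swap
j=2: nums[2]=-5 > -6 → no swap
j=3: nums[3]=-9 ≤ -6 → i=1, swap nums[1],nums[3] → [-7,-9,-5,-3,-4,-10,-6]
j=4: nums[4]=-4 > -6 → no swap
j=5: nums[5]=-10 ≤ -6 → i=2, swap nums[2],nums[5] → [-7,-9,-10,-3,-4,-5,-6]
final swap nums[3],nums[6] → [-7,-9,-10,-6,-4,-5,-3]; return 3
p = 3; k-1 = 5 > 3 ⇒ right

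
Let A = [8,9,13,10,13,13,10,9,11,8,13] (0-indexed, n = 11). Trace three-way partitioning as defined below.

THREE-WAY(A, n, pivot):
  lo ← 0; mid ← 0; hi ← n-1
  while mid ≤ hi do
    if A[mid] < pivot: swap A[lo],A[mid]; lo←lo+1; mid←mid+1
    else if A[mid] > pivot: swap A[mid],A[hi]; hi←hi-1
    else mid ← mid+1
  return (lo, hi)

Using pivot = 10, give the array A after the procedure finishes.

[8,9,8,9,10,10,13,11,13,13,13]

pivot = 10; lo=0, mid=0, hi=10
A[mid]=8<10: swap A[0],A[0]; lo=1,mid=1 → [8,9,13,10,13,13,10,9,11,8,13]
A[mid]=9<10: swap A[1],A[1]; lo=2,mid=2 → [8,9,13,10,13,13,10,9,11,8,13]
A[mid]=13>10: swap A[2],A[10]; hi=9 → [8,9,13,10,13,13,10,9,11,8,13]
A[mid]=13>10: swap A[2],A[9]; hi=8 → [8,9,8,10,13,13,10,9,11,13,13]
A[mid]=8<10: swap A[2],A[2]; lo=3,mid=3 → [8,9,8,10,13,13,10,9,11,13,13]
A[mid]=10=10: mid=4
A[mid]=13>10: swap A[4],A[8]; hi=7 → [8,9,8,10,11,13,10,9,13,13,13]
A[mid]=11>10: swap A[4],A[7]; hi=6 → [8,9,8,10,9,13,10,11,13,13,13]
A[mid]=9<10: swap A[3],A[4]; lo=4,mid=5 → [8,9,8,9,10,13,10,11,13,13,13]
A[mid]=13>10: swap A[5],A[6]; hi=5 → [8,9,8,9,10,10,13,11,13,13,13]
A[mid]=10=10: mid=6
end: lo=4, hi=5; A = [8,9,8,9,10,10,13,11,13,13,13]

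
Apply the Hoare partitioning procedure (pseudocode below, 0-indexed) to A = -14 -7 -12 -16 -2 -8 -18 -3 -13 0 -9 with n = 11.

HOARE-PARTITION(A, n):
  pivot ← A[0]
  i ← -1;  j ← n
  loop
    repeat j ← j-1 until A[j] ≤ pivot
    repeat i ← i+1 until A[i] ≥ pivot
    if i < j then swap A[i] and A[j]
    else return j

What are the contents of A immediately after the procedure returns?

-18 -16 -12 -7 -2 -8 -14 -3 -13 0 -9

pivot = A[0] = -14; i = -1, j = 11
j→6 (A[6]=-18≤-14), i→0 (A[0]=-14≥-14); i<j, swap → -18 -7 -12 -16 -2 -8 -14 -3 -13 0 -9
j→3 (A[3]=-16≤-14), i→1 (A[1]=-7≥-14); i<j, swap → -18 -16 -12 -7 -2 -8 -14 -3 -13 0 -9
j→1, i→2; i≥j, return j=1. A = -18 -16 -12 -7 -2 -8 -14 -3 -13 0 -9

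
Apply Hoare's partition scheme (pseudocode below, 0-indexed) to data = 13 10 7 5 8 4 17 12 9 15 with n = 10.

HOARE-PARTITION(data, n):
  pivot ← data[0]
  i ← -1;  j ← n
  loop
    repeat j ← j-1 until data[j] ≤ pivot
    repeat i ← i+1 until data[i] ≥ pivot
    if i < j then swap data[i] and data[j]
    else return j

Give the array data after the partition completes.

pivot = data[0] = 13; i = -1, j = 10
j→8 (data[8]=9≤13), i→0 (data[0]=13≥13); i<j, swap → 9 10 7 5 8 4 17 12 13 15
j→7 (data[7]=12≤13), i→6 (data[6]=17≥13); i<j, swap → 9 10 7 5 8 4 12 17 13 15
j→6, i→7; i≥j, return j=6. data = 9 10 7 5 8 4 12 17 13 15

9 10 7 5 8 4 12 17 13 15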